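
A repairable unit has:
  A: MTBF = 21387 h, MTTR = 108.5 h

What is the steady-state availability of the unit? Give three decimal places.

A(A) = MTBF/(MTBF+MTTR) = 21387/(21387+108.5) = 0.995

0.995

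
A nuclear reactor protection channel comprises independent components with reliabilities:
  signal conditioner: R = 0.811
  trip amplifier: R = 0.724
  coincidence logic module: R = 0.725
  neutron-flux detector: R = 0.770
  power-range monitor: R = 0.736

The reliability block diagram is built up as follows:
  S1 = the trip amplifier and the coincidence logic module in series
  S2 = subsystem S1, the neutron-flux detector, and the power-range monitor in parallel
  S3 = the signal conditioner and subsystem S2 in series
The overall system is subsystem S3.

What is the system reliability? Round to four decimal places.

Series (trip amplifier and coincidence logic module): 0.724000 × 0.725000 = 0.524900
Parallel ([0.524900], neutron-flux detector, and power-range monitor): 1 − (1 − 0.524900)(1 − 0.770000)(1 − 0.736000) = 0.971152
Series (signal conditioner and [0.971152]): 0.811000 × 0.971152 = 0.7876

0.7876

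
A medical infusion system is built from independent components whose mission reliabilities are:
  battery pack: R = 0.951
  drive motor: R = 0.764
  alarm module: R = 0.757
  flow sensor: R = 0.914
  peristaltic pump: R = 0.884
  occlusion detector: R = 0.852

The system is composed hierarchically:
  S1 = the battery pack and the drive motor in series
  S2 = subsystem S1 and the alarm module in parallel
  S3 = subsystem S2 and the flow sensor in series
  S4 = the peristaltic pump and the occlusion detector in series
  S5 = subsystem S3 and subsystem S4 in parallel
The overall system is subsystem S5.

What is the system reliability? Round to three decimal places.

Series (battery pack and drive motor): 0.95100 × 0.76400 = 0.72656
Parallel ([0.72656] and alarm module): 1 − (1 − 0.72656)(1 − 0.75700) = 0.93355
Series ([0.93355] and flow sensor): 0.93355 × 0.91400 = 0.85326
Series (peristaltic pump and occlusion detector): 0.88400 × 0.85200 = 0.75317
Parallel ([0.85326] and [0.75317]): 1 − (1 − 0.85326)(1 − 0.75317) = 0.964

0.964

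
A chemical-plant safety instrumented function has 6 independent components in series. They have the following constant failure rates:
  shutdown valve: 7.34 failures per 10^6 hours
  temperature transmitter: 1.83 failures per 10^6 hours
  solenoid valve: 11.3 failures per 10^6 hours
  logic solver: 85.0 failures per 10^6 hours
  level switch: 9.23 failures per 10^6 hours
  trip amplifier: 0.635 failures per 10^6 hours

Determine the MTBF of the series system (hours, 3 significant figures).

Series of exponential components: λ_sys = Σ λ_i
λ_sys = 0.00000734 + 0.00000183 + 0.0000113 + 0.0000850 + 0.00000923 + 0.000000635 = 1.1534e-04 /h
MTBF = 1 / λ_sys = 8670 h

8670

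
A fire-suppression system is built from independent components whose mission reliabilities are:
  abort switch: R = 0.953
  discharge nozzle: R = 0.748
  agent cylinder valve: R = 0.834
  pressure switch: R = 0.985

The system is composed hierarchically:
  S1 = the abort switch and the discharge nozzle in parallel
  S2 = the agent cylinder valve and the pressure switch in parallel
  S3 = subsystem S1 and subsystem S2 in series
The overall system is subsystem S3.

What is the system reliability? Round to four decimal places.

Parallel (abort switch and discharge nozzle): 1 − (1 − 0.953000)(1 − 0.748000) = 0.988156
Parallel (agent cylinder valve and pressure switch): 1 − (1 − 0.834000)(1 − 0.985000) = 0.997510
Series ([0.988156] and [0.997510]): 0.988156 × 0.997510 = 0.9857

0.9857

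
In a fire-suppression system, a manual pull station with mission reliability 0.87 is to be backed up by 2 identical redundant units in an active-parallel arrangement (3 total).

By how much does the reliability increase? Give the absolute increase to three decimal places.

R_before = 0.87
R_after = 1 − (1 − 0.87)^3 = 0.998
ΔR = 0.998 − 0.87 = 0.128

0.128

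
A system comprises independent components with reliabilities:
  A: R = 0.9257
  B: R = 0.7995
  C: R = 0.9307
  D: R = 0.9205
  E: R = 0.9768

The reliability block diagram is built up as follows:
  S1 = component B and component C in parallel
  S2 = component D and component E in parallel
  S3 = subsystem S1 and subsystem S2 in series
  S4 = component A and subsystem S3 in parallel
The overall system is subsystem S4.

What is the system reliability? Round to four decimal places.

0.9988

Parallel (B and C): 1 − (1 − 0.799500)(1 − 0.930700) = 0.986105
Parallel (D and E): 1 − (1 − 0.920500)(1 − 0.976800) = 0.998156
Series ([0.986105] and [0.998156]): 0.986105 × 0.998156 = 0.984287
Parallel (A and [0.984287]): 1 − (1 − 0.925700)(1 − 0.984287) = 0.9988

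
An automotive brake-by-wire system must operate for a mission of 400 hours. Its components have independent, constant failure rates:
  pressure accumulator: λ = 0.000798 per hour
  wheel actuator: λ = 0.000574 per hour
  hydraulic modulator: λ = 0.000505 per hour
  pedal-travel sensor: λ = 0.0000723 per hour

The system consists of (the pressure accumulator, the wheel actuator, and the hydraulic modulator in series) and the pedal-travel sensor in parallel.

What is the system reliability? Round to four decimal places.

0.9849

R(pressure accumulator) = exp(−0.000798 × 400) = 0.726730
R(wheel actuator) = exp(−0.000574 × 400) = 0.794851
R(hydraulic modulator) = exp(−0.000505 × 400) = 0.817095
R(pedal-travel sensor) = exp(−0.0000723 × 400) = 0.971494
Series (pressure accumulator, wheel actuator, and hydraulic modulator): 0.726730 × 0.794851 × 0.817095 = 0.471988
Parallel ([0.471988] and pedal-travel sensor): 1 − (1 − 0.471988)(1 − 0.971494) = 0.9849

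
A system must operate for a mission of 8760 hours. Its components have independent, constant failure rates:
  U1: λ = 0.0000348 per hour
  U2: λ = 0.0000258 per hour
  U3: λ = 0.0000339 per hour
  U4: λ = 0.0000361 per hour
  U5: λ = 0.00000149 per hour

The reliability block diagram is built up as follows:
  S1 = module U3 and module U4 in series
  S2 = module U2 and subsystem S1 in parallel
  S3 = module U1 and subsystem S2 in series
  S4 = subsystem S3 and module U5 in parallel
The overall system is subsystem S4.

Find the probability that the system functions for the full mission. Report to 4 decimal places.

0.9957

R(U1) = exp(−0.0000348 × 8760) = 0.737235
R(U2) = exp(−0.0000258 × 8760) = 0.797712
R(U3) = exp(−0.0000339 × 8760) = 0.743071
R(U4) = exp(−0.0000361 × 8760) = 0.728887
R(U5) = exp(−0.00000149 × 8760) = 0.987032
Series (U3 and U4): 0.743071 × 0.728887 = 0.541615
Parallel (U2 and [0.541615]): 1 − (1 − 0.797712)(1 − 0.541615) = 0.907274
Series (U1 and [0.907274]): 0.737235 × 0.907274 = 0.668874
Parallel ([0.668874] and U5): 1 − (1 − 0.668874)(1 − 0.987032) = 0.9957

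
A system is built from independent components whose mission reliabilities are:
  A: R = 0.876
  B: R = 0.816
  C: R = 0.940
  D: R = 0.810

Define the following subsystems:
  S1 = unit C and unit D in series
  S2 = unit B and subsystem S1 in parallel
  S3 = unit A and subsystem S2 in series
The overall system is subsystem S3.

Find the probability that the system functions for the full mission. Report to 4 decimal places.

0.8375

Series (C and D): 0.940000 × 0.810000 = 0.761400
Parallel (B and [0.761400]): 1 − (1 − 0.816000)(1 − 0.761400) = 0.956098
Series (A and [0.956098]): 0.876000 × 0.956098 = 0.8375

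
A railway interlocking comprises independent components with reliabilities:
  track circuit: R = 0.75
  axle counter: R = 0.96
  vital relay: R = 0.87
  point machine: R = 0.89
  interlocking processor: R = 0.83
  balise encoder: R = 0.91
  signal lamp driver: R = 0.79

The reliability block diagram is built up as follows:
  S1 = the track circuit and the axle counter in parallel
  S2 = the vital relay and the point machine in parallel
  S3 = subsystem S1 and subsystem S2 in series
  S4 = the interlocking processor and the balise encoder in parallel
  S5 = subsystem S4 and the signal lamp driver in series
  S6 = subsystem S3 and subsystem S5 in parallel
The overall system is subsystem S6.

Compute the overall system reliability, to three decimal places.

Parallel (track circuit and axle counter): 1 − (1 − 0.75000)(1 − 0.96000) = 0.99000
Parallel (vital relay and point machine): 1 − (1 − 0.87000)(1 − 0.89000) = 0.98570
Series ([0.99000] and [0.98570]): 0.99000 × 0.98570 = 0.97584
Parallel (interlocking processor and balise encoder): 1 − (1 − 0.83000)(1 − 0.91000) = 0.98470
Series ([0.98470] and signal lamp driver): 0.98470 × 0.79000 = 0.77791
Parallel ([0.97584] and [0.77791]): 1 − (1 − 0.97584)(1 − 0.77791) = 0.995

0.995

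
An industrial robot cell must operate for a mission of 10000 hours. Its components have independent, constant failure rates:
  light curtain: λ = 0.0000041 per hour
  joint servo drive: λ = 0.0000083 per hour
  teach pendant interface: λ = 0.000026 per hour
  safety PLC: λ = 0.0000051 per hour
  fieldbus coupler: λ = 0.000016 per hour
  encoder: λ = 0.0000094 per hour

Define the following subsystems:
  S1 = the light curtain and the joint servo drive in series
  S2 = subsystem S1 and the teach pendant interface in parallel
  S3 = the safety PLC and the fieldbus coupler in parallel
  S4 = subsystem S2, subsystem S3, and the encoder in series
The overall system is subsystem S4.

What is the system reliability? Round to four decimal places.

R(light curtain) = exp(−0.0000041 × 10000) = 0.959829
R(joint servo drive) = exp(−0.0000083 × 10000) = 0.920351
R(teach pendant interface) = exp(−0.000026 × 10000) = 0.771052
R(safety PLC) = exp(−0.0000051 × 10000) = 0.950279
R(fieldbus coupler) = exp(−0.000016 × 10000) = 0.852144
R(encoder) = exp(−0.0000094 × 10000) = 0.910283
Series (light curtain and joint servo drive): 0.959829 × 0.920351 = 0.883380
Parallel ([0.883380] and teach pendant interface): 1 − (1 − 0.883380)(1 − 0.771052) = 0.973300
Parallel (safety PLC and fieldbus coupler): 1 − (1 − 0.950279)(1 − 0.852144) = 0.992648
Series ([0.973300], [0.992648], and encoder): 0.973300 × 0.992648 × 0.910283 = 0.8795

0.8795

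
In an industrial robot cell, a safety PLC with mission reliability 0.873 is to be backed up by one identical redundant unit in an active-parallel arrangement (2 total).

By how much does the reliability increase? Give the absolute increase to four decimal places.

R_before = 0.873
R_after = 1 − (1 − 0.873)^2 = 0.9839
ΔR = 0.9839 − 0.873 = 0.1109

0.1109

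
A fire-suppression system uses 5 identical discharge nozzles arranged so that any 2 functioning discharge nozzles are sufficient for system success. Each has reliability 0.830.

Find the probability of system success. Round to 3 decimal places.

R = Σ_{i=2}^{5} C(5,i) p^i (1−p)^{5−i} with p = 0.830
C(5,2)·0.830^2·0.170^3 = 0.03385
C(5,3)·0.830^3·0.170^2 = 0.16525
C(5,4)·0.830^4·0.170^1 = 0.40340
C(5,5)·0.830^5·0.170^0 = 0.39390
Sum = 0.996

0.996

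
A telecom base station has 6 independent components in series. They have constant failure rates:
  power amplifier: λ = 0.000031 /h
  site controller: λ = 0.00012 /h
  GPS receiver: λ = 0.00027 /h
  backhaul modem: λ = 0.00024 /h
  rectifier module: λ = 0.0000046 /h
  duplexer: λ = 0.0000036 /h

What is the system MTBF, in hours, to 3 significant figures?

1490

Series of exponential components: λ_sys = Σ λ_i
λ_sys = 0.000031 + 0.00012 + 0.00027 + 0.00024 + 0.0000046 + 0.0000036 = 6.6920e-04 /h
MTBF = 1 / λ_sys = 1490 h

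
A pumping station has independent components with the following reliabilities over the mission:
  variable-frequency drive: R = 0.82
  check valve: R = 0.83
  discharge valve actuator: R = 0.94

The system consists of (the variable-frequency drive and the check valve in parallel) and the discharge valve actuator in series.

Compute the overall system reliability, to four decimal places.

0.9112

Parallel (variable-frequency drive and check valve): 1 − (1 − 0.820000)(1 − 0.830000) = 0.969400
Series ([0.969400] and discharge valve actuator): 0.969400 × 0.940000 = 0.9112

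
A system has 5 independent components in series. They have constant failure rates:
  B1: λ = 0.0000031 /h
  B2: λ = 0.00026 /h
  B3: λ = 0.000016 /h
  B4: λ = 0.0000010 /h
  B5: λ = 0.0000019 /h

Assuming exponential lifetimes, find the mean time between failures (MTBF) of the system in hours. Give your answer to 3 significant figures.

Series of exponential components: λ_sys = Σ λ_i
λ_sys = 0.0000031 + 0.00026 + 0.000016 + 0.0000010 + 0.0000019 = 2.8200e-04 /h
MTBF = 1 / λ_sys = 3550 h

3550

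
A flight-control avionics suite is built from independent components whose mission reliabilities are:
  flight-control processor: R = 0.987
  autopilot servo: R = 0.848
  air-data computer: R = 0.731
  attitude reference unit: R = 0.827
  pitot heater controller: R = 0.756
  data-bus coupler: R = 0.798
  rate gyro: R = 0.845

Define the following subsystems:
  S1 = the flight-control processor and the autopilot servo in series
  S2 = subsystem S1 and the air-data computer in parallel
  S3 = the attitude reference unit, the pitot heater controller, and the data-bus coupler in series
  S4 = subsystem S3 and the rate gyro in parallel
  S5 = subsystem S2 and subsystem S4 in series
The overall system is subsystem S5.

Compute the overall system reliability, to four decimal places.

Series (flight-control processor and autopilot servo): 0.987000 × 0.848000 = 0.836976
Parallel ([0.836976] and air-data computer): 1 − (1 − 0.836976)(1 − 0.731000) = 0.956147
Series (attitude reference unit, pitot heater controller, and data-bus coupler): 0.827000 × 0.756000 × 0.798000 = 0.498919
Parallel ([0.498919] and rate gyro): 1 − (1 − 0.498919)(1 − 0.845000) = 0.922332
Series ([0.956147] and [0.922332]): 0.956147 × 0.922332 = 0.8819

0.8819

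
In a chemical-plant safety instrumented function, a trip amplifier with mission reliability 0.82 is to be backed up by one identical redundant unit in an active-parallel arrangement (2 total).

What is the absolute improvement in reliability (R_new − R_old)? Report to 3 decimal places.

R_before = 0.82
R_after = 1 − (1 − 0.82)^2 = 0.968
ΔR = 0.968 − 0.82 = 0.148

0.148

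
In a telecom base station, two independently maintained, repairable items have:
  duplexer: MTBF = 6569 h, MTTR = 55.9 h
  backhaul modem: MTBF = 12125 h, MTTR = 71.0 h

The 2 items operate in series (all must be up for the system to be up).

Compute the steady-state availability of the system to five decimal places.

A(duplexer) = MTBF/(MTBF+MTTR) = 6569/(6569+55.9) = 0.991562
A(backhaul modem) = MTBF/(MTBF+MTTR) = 12125/(12125+71.0) = 0.994178
Series availability: 0.991562 × 0.994178 = 0.98579

0.98579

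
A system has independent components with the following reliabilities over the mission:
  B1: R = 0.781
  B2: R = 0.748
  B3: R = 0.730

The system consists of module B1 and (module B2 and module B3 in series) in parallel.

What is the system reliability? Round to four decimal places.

Series (B2 and B3): 0.748000 × 0.730000 = 0.546040
Parallel (B1 and [0.546040]): 1 − (1 − 0.781000)(1 − 0.546040) = 0.9006

0.9006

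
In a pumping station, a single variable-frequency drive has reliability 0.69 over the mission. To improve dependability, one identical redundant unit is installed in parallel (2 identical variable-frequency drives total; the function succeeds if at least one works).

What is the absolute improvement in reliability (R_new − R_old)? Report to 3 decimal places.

R_before = 0.69
R_after = 1 − (1 − 0.69)^2 = 0.904
ΔR = 0.904 − 0.69 = 0.214

0.214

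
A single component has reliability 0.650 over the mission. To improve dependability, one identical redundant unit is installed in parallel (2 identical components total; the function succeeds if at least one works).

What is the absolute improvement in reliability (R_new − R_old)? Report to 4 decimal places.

0.2275

R_before = 0.650
R_after = 1 − (1 − 0.650)^2 = 0.8775
ΔR = 0.8775 − 0.650 = 0.2275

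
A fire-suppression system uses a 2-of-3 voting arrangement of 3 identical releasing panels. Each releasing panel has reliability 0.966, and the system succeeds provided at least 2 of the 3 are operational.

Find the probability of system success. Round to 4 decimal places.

0.9966

R = Σ_{i=2}^{3} C(3,i) p^i (1−p)^{3−i} with p = 0.966
C(3,2)·0.966^2·0.034^1 = 0.095182
C(3,3)·0.966^3·0.034^0 = 0.901429
Sum = 0.9966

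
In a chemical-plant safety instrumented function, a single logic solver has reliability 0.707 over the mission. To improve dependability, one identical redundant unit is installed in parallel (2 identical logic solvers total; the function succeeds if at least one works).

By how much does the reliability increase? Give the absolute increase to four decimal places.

0.2072

R_before = 0.707
R_after = 1 − (1 − 0.707)^2 = 0.9142
ΔR = 0.9142 − 0.707 = 0.2072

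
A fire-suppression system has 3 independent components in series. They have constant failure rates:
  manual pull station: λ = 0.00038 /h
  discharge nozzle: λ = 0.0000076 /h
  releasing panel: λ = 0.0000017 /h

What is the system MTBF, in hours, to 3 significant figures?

Series of exponential components: λ_sys = Σ λ_i
λ_sys = 0.00038 + 0.0000076 + 0.0000017 = 3.8930e-04 /h
MTBF = 1 / λ_sys = 2570 h

2570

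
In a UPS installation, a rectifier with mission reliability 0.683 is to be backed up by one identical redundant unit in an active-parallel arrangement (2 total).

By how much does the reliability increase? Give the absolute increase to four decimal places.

0.2165

R_before = 0.683
R_after = 1 − (1 − 0.683)^2 = 0.8995
ΔR = 0.8995 − 0.683 = 0.2165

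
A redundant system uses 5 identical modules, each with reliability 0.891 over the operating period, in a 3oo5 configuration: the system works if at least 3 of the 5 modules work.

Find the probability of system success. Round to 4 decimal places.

R = Σ_{i=3}^{5} C(5,i) p^i (1−p)^{5−i} with p = 0.891
C(5,3)·0.891^3·0.109^2 = 0.084040
C(5,4)·0.891^4·0.109^1 = 0.343485
C(5,5)·0.891^5·0.109^0 = 0.561550
Sum = 0.9891

0.9891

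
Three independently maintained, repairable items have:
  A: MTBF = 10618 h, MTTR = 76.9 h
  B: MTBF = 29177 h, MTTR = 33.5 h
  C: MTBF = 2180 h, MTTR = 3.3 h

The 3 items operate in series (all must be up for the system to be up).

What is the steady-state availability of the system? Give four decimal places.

0.9902

A(A) = MTBF/(MTBF+MTTR) = 10618/(10618+76.9) = 0.992810
A(B) = MTBF/(MTBF+MTTR) = 29177/(29177+33.5) = 0.998853
A(C) = MTBF/(MTBF+MTTR) = 2180/(2180+3.3) = 0.998489
Series availability: 0.992810 × 0.998853 × 0.998489 = 0.9902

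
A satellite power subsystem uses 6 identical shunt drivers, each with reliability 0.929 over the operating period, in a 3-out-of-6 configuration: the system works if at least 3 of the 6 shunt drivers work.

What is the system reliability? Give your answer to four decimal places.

0.9997

R = Σ_{i=3}^{6} C(6,i) p^i (1−p)^{6−i} with p = 0.929
C(6,3)·0.929^3·0.071^3 = 0.005739
C(6,4)·0.929^4·0.071^2 = 0.056321
C(6,5)·0.929^5·0.071^1 = 0.294773
C(6,6)·0.929^6·0.071^0 = 0.642827
Sum = 0.9997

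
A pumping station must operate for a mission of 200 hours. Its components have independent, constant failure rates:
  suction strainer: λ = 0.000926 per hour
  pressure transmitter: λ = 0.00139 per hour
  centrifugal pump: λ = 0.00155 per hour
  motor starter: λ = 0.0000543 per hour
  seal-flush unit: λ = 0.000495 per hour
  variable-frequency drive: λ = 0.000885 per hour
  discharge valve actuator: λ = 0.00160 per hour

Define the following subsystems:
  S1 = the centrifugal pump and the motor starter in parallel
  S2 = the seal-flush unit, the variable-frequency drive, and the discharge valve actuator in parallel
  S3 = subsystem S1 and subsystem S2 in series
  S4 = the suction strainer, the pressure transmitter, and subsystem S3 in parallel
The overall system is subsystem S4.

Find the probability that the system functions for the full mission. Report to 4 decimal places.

R(suction strainer) = exp(−0.000926 × 200) = 0.830938
R(pressure transmitter) = exp(−0.00139 × 200) = 0.757297
R(centrifugal pump) = exp(−0.00155 × 200) = 0.733447
R(motor starter) = exp(−0.0000543 × 200) = 0.989199
R(seal-flush unit) = exp(−0.000495 × 200) = 0.905743
R(variable-frequency drive) = exp(−0.000885 × 200) = 0.837780
R(discharge valve actuator) = exp(−0.00160 × 200) = 0.726149
Parallel (centrifugal pump and motor starter): 1 − (1 − 0.733447)(1 − 0.989199) = 0.997121
Parallel (seal-flush unit, variable-frequency drive, and discharge valve actuator): 1 − (1 − 0.905743)(1 − 0.837780)(1 − 0.726149) = 0.995813
Series ([0.997121] and [0.995813]): 0.997121 × 0.995813 = 0.992946
Parallel (suction strainer, pressure transmitter, and [0.992946]): 1 − (1 − 0.830938)(1 − 0.757297)(1 − 0.992946) = 0.9997

0.9997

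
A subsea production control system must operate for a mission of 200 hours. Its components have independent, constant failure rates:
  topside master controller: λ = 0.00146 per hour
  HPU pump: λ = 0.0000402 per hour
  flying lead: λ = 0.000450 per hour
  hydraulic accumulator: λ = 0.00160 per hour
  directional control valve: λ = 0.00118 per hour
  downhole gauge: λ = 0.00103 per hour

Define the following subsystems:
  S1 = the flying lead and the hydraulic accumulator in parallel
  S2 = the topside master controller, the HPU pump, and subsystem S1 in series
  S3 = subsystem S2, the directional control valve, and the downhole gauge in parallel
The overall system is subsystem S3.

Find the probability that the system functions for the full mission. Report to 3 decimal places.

0.989

R(topside master controller) = exp(−0.00146 × 200) = 0.74677
R(HPU pump) = exp(−0.0000402 × 200) = 0.99199
R(flying lead) = exp(−0.000450 × 200) = 0.91393
R(hydraulic accumulator) = exp(−0.00160 × 200) = 0.72615
R(directional control valve) = exp(−0.00118 × 200) = 0.78978
R(downhole gauge) = exp(−0.00103 × 200) = 0.81383
Parallel (flying lead and hydraulic accumulator): 1 − (1 − 0.91393)(1 − 0.72615) = 0.97643
Series (topside master controller, HPU pump, and [0.97643]): 0.74677 × 0.99199 × 0.97643 = 0.72333
Parallel ([0.72333], directional control valve, and downhole gauge): 1 − (1 − 0.72333)(1 − 0.78978)(1 − 0.81383) = 0.989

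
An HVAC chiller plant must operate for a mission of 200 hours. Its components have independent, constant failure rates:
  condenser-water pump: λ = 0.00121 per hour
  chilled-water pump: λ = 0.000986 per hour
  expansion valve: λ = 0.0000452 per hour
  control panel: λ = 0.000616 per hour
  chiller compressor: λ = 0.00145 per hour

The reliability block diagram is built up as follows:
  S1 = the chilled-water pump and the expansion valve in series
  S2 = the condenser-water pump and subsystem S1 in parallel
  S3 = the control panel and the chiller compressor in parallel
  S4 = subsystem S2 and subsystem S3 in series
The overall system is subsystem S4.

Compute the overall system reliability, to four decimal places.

R(condenser-water pump) = exp(−0.00121 × 200) = 0.785056
R(chilled-water pump) = exp(−0.000986 × 200) = 0.821026
R(expansion valve) = exp(−0.0000452 × 200) = 0.991001
R(control panel) = exp(−0.000616 × 200) = 0.884087
R(chiller compressor) = exp(−0.00145 × 200) = 0.748264
Series (chilled-water pump and expansion valve): 0.821026 × 0.991001 = 0.813638
Parallel (condenser-water pump and [0.813638]): 1 − (1 − 0.785056)(1 − 0.813638) = 0.959943
Parallel (control panel and chiller compressor): 1 − (1 − 0.884087)(1 − 0.748264) = 0.970821
Series ([0.959943] and [0.970821]): 0.959943 × 0.970821 = 0.9319

0.9319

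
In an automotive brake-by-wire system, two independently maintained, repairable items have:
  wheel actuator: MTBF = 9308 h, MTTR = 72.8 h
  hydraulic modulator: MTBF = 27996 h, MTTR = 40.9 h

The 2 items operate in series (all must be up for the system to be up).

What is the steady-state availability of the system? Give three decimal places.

0.991

A(wheel actuator) = MTBF/(MTBF+MTTR) = 9308/(9308+72.8) = 0.992239
A(hydraulic modulator) = MTBF/(MTBF+MTTR) = 27996/(27996+40.9) = 0.998541
Series availability: 0.992239 × 0.998541 = 0.991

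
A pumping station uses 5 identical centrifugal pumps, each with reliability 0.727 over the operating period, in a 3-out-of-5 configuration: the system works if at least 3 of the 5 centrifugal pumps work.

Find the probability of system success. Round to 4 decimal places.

0.8708

R = Σ_{i=3}^{5} C(5,i) p^i (1−p)^{5−i} with p = 0.727
C(5,3)·0.727^3·0.273^2 = 0.286371
C(5,4)·0.727^4·0.273^1 = 0.381303
C(5,5)·0.727^5·0.273^0 = 0.203082
Sum = 0.8708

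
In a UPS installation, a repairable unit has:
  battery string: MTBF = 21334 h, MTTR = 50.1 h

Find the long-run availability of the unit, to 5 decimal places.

A(battery string) = MTBF/(MTBF+MTTR) = 21334/(21334+50.1) = 0.99766

0.99766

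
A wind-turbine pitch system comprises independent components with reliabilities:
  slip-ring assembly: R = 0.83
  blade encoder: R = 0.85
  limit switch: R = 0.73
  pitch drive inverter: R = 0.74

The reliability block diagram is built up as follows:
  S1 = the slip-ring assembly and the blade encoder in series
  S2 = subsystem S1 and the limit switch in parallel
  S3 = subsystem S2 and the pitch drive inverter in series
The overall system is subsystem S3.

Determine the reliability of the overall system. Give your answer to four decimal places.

Series (slip-ring assembly and blade encoder): 0.830000 × 0.850000 = 0.705500
Parallel ([0.705500] and limit switch): 1 − (1 − 0.705500)(1 − 0.730000) = 0.920485
Series ([0.920485] and pitch drive inverter): 0.920485 × 0.740000 = 0.6812

0.6812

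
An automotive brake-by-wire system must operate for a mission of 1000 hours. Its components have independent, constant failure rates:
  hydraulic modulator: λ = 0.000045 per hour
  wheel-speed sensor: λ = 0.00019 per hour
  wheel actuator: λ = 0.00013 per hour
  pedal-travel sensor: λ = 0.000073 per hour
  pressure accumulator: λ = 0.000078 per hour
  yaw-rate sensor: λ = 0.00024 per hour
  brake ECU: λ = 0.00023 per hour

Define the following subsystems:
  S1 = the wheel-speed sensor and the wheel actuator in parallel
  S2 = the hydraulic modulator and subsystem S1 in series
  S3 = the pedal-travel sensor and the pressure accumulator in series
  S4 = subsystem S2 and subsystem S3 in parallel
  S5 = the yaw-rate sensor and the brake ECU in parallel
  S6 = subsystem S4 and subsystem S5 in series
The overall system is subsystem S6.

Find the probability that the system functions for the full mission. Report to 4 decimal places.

0.9476

R(hydraulic modulator) = exp(−0.000045 × 1000) = 0.955997
R(wheel-speed sensor) = exp(−0.00019 × 1000) = 0.826959
R(wheel actuator) = exp(−0.00013 × 1000) = 0.878095
R(pedal-travel sensor) = exp(−0.000073 × 1000) = 0.929601
R(pressure accumulator) = exp(−0.000078 × 1000) = 0.924964
R(yaw-rate sensor) = exp(−0.00024 × 1000) = 0.786628
R(brake ECU) = exp(−0.00023 × 1000) = 0.794534
Parallel (wheel-speed sensor and wheel actuator): 1 − (1 − 0.826959)(1 − 0.878095) = 0.978905
Series (hydraulic modulator and [0.978905]): 0.955997 × 0.978905 = 0.935830
Series (pedal-travel sensor and pressure accumulator): 0.929601 × 0.924964 = 0.859847
Parallel ([0.935830] and [0.859847]): 1 − (1 − 0.935830)(1 − 0.859847) = 0.991006
Parallel (yaw-rate sensor and brake ECU): 1 − (1 − 0.786628)(1 − 0.794534) = 0.956159
Series ([0.991006] and [0.956159]): 0.991006 × 0.956159 = 0.9476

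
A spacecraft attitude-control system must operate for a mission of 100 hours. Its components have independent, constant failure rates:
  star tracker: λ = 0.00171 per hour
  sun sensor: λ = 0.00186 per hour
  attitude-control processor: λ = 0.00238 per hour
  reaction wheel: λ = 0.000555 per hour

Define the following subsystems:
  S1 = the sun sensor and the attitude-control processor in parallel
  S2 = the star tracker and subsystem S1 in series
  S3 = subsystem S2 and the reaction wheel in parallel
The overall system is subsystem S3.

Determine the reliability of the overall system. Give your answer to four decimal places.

0.9899

R(star tracker) = exp(−0.00171 × 100) = 0.842822
R(sun sensor) = exp(−0.00186 × 100) = 0.830274
R(attitude-control processor) = exp(−0.00238 × 100) = 0.788203
R(reaction wheel) = exp(−0.000555 × 100) = 0.946012
Parallel (sun sensor and attitude-control processor): 1 − (1 − 0.830274)(1 − 0.788203) = 0.964053
Series (star tracker and [0.964053]): 0.842822 × 0.964053 = 0.812525
Parallel ([0.812525] and reaction wheel): 1 − (1 − 0.812525)(1 − 0.946012) = 0.9899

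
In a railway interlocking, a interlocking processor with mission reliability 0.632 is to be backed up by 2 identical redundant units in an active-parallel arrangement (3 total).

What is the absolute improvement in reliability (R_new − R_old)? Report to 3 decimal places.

0.318

R_before = 0.632
R_after = 1 − (1 − 0.632)^3 = 0.950
ΔR = 0.950 − 0.632 = 0.318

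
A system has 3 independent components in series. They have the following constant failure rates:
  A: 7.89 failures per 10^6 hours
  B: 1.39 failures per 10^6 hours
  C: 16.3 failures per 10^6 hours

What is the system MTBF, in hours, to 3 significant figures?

39100

Series of exponential components: λ_sys = Σ λ_i
λ_sys = 0.00000789 + 0.00000139 + 0.0000163 = 2.5580e-05 /h
MTBF = 1 / λ_sys = 39100 h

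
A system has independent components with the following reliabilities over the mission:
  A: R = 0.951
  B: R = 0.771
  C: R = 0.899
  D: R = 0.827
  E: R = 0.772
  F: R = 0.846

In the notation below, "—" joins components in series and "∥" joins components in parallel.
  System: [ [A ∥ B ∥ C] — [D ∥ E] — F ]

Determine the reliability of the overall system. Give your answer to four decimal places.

0.8117

Parallel (A, B, and C): 1 − (1 − 0.951000)(1 − 0.771000)(1 − 0.899000) = 0.998867
Parallel (D and E): 1 − (1 − 0.827000)(1 − 0.772000) = 0.960556
Series ([0.998867], [0.960556], and F): 0.998867 × 0.960556 × 0.846000 = 0.8117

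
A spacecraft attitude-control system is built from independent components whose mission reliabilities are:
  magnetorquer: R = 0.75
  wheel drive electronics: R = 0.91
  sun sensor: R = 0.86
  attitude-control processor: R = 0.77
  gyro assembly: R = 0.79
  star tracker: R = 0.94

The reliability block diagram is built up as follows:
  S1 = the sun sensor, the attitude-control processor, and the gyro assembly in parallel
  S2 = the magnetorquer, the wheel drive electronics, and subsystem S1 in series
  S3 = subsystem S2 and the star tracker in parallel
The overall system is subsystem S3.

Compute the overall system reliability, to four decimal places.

Parallel (sun sensor, attitude-control processor, and gyro assembly): 1 − (1 − 0.860000)(1 − 0.770000)(1 − 0.790000) = 0.993238
Series (magnetorquer, wheel drive electronics, and [0.993238]): 0.750000 × 0.910000 × 0.993238 = 0.677885
Parallel ([0.677885] and star tracker): 1 − (1 − 0.677885)(1 − 0.940000) = 0.9807

0.9807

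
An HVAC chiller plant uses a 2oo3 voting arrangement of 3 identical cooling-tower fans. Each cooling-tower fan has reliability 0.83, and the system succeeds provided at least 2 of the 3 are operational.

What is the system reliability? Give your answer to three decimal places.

0.923

R = Σ_{i=2}^{3} C(3,i) p^i (1−p)^{3−i} with p = 0.83
C(3,2)·0.83^2·0.17^1 = 0.35134
C(3,3)·0.83^3·0.17^0 = 0.57179
Sum = 0.923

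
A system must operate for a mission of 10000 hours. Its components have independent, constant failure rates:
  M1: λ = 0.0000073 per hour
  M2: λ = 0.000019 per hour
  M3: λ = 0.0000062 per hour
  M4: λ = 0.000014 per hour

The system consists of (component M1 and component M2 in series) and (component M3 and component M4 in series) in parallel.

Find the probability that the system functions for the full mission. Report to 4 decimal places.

R(M1) = exp(−0.0000073 × 10000) = 0.929601
R(M2) = exp(−0.000019 × 10000) = 0.826959
R(M3) = exp(−0.0000062 × 10000) = 0.939883
R(M4) = exp(−0.000014 × 10000) = 0.869358
Series (M1 and M2): 0.929601 × 0.826959 = 0.768742
Series (M3 and M4): 0.939883 × 0.869358 = 0.817095
Parallel ([0.768742] and [0.817095]): 1 − (1 − 0.768742)(1 − 0.817095) = 0.9577

0.9577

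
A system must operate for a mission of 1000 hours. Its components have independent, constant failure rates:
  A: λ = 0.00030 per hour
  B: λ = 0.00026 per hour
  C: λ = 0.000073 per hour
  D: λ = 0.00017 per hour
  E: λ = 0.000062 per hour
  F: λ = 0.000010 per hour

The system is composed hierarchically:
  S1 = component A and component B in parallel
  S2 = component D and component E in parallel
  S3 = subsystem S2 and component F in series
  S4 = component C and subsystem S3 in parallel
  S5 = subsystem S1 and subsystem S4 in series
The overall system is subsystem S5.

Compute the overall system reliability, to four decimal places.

R(A) = exp(−0.00030 × 1000) = 0.740818
R(B) = exp(−0.00026 × 1000) = 0.771052
R(C) = exp(−0.000073 × 1000) = 0.929601
R(D) = exp(−0.00017 × 1000) = 0.843665
R(E) = exp(−0.000062 × 1000) = 0.939883
R(F) = exp(−0.000010 × 1000) = 0.990050
Parallel (A and B): 1 − (1 − 0.740818)(1 − 0.771052) = 0.940661
Parallel (D and E): 1 − (1 − 0.843665)(1 − 0.939883) = 0.990602
Series ([0.990602] and F): 0.990602 × 0.990050 = 0.980746
Parallel (C and [0.980746]): 1 − (1 − 0.929601)(1 − 0.980746) = 0.998645
Series ([0.940661] and [0.998645]): 0.940661 × 0.998645 = 0.9394

0.9394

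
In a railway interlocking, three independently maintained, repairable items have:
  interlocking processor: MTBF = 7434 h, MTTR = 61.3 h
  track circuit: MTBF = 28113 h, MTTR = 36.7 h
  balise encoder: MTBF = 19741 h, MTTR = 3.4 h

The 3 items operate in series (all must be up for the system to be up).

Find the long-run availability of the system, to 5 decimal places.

A(interlocking processor) = MTBF/(MTBF+MTTR) = 7434/(7434+61.3) = 0.991822
A(track circuit) = MTBF/(MTBF+MTTR) = 28113/(28113+36.7) = 0.998696
A(balise encoder) = MTBF/(MTBF+MTTR) = 19741/(19741+3.4) = 0.999828
Series availability: 0.991822 × 0.998696 × 0.999828 = 0.99036

0.99036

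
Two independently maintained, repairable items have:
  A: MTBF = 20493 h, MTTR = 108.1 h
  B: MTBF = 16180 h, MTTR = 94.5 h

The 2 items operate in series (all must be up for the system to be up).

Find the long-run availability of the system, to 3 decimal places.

A(A) = MTBF/(MTBF+MTTR) = 20493/(20493+108.1) = 0.994753
A(B) = MTBF/(MTBF+MTTR) = 16180/(16180+94.5) = 0.994193
Series availability: 0.994753 × 0.994193 = 0.989

0.989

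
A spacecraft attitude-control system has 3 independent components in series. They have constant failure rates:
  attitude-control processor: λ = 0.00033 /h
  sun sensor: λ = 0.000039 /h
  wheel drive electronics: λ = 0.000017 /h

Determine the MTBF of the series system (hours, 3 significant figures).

Series of exponential components: λ_sys = Σ λ_i
λ_sys = 0.00033 + 0.000039 + 0.000017 = 3.8600e-04 /h
MTBF = 1 / λ_sys = 2590 h

2590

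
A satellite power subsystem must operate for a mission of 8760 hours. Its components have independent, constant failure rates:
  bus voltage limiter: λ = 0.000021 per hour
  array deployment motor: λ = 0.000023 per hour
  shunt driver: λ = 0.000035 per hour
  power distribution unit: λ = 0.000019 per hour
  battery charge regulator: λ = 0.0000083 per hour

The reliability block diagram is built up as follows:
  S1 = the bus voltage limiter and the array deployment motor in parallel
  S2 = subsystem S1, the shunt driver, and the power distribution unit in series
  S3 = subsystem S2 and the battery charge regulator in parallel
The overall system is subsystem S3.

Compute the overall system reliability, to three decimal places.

0.972

R(bus voltage limiter) = exp(−0.000021 × 8760) = 0.83197
R(array deployment motor) = exp(−0.000023 × 8760) = 0.81752
R(shunt driver) = exp(−0.000035 × 8760) = 0.73594
R(power distribution unit) = exp(−0.000019 × 8760) = 0.84667
R(battery charge regulator) = exp(−0.0000083 × 8760) = 0.92987
Parallel (bus voltage limiter and array deployment motor): 1 − (1 − 0.83197)(1 − 0.81752) = 0.96934
Series ([0.96934], shunt driver, and power distribution unit): 0.96934 × 0.73594 × 0.84667 = 0.60399
Parallel ([0.60399] and battery charge regulator): 1 − (1 − 0.60399)(1 − 0.92987) = 0.972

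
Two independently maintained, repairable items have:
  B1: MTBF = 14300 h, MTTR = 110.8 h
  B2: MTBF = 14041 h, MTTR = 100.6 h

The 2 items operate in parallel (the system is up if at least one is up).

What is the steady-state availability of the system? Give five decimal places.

0.99995

A(B1) = MTBF/(MTBF+MTTR) = 14300/(14300+110.8) = 0.992311
A(B2) = MTBF/(MTBF+MTTR) = 14041/(14041+100.6) = 0.992886
Parallel availability: 1 − (1 − 0.992311)(1 − 0.992886) = 0.99995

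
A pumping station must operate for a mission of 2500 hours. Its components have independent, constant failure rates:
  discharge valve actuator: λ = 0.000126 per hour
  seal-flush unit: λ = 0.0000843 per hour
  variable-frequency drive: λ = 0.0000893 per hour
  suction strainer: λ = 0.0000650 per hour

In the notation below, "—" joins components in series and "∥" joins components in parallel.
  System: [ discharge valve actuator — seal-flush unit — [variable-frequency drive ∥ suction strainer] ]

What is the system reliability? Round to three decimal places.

0.573

R(discharge valve actuator) = exp(−0.000126 × 2500) = 0.72979
R(seal-flush unit) = exp(−0.0000843 × 2500) = 0.80998
R(variable-frequency drive) = exp(−0.0000893 × 2500) = 0.79991
R(suction strainer) = exp(−0.0000650 × 2500) = 0.85002
Parallel (variable-frequency drive and suction strainer): 1 − (1 − 0.79991)(1 − 0.85002) = 0.96999
Series (discharge valve actuator, seal-flush unit, and [0.96999]): 0.72979 × 0.80998 × 0.96999 = 0.573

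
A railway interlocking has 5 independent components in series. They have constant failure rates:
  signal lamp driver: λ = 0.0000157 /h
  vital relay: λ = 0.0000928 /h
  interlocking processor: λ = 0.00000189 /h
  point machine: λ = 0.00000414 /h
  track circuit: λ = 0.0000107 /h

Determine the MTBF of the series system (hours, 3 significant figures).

7990

Series of exponential components: λ_sys = Σ λ_i
λ_sys = 0.0000157 + 0.0000928 + 0.00000189 + 0.00000414 + 0.0000107 = 1.2523e-04 /h
MTBF = 1 / λ_sys = 7990 h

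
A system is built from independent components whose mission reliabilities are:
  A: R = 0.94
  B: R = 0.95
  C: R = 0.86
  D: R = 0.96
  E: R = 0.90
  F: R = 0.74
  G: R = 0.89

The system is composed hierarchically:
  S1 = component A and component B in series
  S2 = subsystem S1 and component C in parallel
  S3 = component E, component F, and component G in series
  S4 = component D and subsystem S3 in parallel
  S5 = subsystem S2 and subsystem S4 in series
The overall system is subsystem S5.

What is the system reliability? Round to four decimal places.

Series (A and B): 0.940000 × 0.950000 = 0.893000
Parallel ([0.893000] and C): 1 − (1 − 0.893000)(1 − 0.860000) = 0.985020
Series (E, F, and G): 0.900000 × 0.740000 × 0.890000 = 0.592740
Parallel (D and [0.592740]): 1 − (1 − 0.960000)(1 − 0.592740) = 0.983710
Series ([0.985020] and [0.983710]): 0.985020 × 0.983710 = 0.9690

0.9690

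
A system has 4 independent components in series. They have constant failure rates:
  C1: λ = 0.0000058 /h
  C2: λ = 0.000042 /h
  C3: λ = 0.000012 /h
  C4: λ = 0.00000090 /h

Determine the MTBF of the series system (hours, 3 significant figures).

Series of exponential components: λ_sys = Σ λ_i
λ_sys = 0.0000058 + 0.000042 + 0.000012 + 0.00000090 = 6.0700e-05 /h
MTBF = 1 / λ_sys = 16500 h

16500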